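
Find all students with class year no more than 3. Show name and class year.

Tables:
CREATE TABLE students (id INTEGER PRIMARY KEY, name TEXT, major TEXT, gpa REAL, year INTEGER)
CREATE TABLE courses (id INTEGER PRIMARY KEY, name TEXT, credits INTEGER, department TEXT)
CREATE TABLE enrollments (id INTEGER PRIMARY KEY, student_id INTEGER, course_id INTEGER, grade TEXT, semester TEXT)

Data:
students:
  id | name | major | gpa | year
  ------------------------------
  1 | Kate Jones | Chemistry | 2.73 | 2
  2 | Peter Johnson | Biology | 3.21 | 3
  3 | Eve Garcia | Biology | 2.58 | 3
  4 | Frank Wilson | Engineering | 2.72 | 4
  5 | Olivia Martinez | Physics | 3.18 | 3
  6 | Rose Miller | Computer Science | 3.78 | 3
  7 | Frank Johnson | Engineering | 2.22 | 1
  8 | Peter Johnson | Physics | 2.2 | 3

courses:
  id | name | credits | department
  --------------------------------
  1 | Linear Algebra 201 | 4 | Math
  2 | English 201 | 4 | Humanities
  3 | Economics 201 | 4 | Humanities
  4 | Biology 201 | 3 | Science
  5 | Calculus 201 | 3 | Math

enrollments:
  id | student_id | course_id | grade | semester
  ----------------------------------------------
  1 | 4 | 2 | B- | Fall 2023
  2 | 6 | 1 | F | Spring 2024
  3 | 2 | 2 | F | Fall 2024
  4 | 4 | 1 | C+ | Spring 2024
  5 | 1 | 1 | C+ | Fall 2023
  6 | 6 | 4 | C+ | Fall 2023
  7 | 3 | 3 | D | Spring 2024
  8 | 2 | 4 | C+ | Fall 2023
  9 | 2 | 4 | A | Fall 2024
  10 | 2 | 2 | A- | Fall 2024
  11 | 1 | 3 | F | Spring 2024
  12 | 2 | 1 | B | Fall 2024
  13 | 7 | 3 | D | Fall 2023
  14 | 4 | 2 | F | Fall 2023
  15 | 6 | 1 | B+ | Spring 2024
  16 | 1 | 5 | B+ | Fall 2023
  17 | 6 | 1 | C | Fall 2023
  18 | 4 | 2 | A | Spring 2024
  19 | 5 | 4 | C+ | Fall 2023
SELECT name, year FROM students WHERE year <= 3

Execution result:
name | year
Kate Jones | 2
Peter Johnson | 3
Eve Garcia | 3
Olivia Martinez | 3
Rose Miller | 3
Frank Johnson | 1
Peter Johnson | 3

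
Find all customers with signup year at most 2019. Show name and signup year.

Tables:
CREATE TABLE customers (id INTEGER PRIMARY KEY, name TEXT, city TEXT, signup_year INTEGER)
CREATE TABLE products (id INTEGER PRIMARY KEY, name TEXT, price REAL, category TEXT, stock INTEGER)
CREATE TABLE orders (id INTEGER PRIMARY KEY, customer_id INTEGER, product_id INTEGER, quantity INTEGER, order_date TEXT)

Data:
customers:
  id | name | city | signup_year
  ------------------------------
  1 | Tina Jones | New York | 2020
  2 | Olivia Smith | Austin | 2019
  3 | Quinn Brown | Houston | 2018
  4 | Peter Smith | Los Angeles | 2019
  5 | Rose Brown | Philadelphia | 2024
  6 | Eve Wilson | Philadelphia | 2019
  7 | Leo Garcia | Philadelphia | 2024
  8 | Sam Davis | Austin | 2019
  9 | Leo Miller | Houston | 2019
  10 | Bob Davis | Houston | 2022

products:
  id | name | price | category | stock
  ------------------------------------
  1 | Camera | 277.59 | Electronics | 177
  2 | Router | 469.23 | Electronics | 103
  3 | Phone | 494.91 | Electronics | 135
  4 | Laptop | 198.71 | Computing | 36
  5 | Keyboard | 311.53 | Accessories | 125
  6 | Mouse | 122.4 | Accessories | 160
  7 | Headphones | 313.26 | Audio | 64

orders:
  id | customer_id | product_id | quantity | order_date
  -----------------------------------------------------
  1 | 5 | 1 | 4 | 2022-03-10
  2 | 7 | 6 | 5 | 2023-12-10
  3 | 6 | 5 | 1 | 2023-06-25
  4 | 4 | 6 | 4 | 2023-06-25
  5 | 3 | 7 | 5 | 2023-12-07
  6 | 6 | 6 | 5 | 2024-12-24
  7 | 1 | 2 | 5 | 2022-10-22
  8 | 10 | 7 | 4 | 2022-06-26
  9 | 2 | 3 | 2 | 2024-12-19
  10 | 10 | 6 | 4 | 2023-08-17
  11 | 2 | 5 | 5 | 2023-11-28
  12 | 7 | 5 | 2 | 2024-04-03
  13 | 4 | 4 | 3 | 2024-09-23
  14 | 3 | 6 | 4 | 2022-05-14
SELECT name, signup_year FROM customers WHERE signup_year <= 2019

Execution result:
name | signup_year
Olivia Smith | 2019
Quinn Brown | 2018
Peter Smith | 2019
Eve Wilson | 2019
Sam Davis | 2019
Leo Miller | 2019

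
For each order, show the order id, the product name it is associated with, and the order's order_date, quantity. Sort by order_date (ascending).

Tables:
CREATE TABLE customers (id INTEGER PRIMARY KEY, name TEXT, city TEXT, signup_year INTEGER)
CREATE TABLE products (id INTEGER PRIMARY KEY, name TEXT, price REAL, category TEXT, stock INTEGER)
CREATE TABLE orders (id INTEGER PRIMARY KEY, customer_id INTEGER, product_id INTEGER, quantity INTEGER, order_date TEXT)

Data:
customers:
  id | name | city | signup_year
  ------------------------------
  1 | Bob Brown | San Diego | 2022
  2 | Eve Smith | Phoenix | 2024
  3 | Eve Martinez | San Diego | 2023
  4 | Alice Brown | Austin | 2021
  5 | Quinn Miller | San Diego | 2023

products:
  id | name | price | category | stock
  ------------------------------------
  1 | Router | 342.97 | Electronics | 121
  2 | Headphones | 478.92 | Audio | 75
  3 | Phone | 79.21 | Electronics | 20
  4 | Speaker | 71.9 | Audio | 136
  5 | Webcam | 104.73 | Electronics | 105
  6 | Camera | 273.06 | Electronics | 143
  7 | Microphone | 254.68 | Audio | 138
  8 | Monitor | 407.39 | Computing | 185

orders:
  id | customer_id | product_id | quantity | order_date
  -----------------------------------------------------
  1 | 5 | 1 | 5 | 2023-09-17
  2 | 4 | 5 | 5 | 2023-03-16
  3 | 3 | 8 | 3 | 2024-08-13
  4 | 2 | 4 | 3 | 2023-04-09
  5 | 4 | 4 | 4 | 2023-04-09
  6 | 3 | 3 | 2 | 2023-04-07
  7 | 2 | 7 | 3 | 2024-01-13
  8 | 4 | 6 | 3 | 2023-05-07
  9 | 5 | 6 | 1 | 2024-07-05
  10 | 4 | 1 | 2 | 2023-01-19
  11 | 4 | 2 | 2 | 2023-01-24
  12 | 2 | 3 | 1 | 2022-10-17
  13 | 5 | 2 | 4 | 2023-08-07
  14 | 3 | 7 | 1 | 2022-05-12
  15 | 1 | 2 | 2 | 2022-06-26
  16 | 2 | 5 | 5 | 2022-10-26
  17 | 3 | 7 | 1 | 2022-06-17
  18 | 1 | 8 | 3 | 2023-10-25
SELECT c.id, p.name AS product, c.order_date, c.quantity FROM orders c JOIN products p ON c.product_id = p.id ORDER BY c.order_date ASC

Execution result:
id | product | order_date | quantity
14 | Microphone | 2022-05-12 | 1
17 | Microphone | 2022-06-17 | 1
15 | Headphones | 2022-06-26 | 2
12 | Phone | 2022-10-17 | 1
16 | Webcam | 2022-10-26 | 5
10 | Router | 2023-01-19 | 2
11 | Headphones | 2023-01-24 | 2
2 | Webcam | 2023-03-16 | 5
6 | Phone | 2023-04-07 | 2
4 | Speaker | 2023-04-09 | 3
5 | Speaker | 2023-04-09 | 4
8 | Camera | 2023-05-07 | 3
13 | Headphones | 2023-08-07 | 4
1 | Router | 2023-09-17 | 5
18 | Monitor | 2023-10-25 | 3
7 | Microphone | 2024-01-13 | 3
9 | Camera | 2024-07-05 | 1
3 | Monitor | 2024-08-13 | 3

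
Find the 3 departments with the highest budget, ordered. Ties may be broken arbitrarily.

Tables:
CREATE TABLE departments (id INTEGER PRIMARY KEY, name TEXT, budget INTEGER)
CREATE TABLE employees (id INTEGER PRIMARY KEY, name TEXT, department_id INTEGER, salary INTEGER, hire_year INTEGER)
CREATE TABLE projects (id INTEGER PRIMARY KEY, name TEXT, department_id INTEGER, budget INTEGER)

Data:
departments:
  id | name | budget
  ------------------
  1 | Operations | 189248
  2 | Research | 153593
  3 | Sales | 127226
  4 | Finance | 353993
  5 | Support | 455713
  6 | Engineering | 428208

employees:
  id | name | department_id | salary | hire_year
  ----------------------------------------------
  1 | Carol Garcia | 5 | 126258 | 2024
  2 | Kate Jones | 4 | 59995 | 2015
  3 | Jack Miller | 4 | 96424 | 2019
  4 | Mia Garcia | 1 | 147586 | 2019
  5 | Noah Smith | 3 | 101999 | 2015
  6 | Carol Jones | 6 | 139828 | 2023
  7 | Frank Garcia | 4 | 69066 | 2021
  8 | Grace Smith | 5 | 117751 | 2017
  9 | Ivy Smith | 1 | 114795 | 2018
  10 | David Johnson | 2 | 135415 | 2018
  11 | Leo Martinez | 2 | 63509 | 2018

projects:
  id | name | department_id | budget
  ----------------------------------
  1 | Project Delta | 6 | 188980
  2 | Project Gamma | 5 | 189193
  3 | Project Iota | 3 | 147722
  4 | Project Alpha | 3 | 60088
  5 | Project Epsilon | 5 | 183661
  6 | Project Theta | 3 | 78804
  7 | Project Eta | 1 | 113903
SELECT name, budget FROM departments ORDER BY budget DESC LIMIT 3

Execution result:
name | budget
Support | 455713
Engineering | 428208
Finance | 353993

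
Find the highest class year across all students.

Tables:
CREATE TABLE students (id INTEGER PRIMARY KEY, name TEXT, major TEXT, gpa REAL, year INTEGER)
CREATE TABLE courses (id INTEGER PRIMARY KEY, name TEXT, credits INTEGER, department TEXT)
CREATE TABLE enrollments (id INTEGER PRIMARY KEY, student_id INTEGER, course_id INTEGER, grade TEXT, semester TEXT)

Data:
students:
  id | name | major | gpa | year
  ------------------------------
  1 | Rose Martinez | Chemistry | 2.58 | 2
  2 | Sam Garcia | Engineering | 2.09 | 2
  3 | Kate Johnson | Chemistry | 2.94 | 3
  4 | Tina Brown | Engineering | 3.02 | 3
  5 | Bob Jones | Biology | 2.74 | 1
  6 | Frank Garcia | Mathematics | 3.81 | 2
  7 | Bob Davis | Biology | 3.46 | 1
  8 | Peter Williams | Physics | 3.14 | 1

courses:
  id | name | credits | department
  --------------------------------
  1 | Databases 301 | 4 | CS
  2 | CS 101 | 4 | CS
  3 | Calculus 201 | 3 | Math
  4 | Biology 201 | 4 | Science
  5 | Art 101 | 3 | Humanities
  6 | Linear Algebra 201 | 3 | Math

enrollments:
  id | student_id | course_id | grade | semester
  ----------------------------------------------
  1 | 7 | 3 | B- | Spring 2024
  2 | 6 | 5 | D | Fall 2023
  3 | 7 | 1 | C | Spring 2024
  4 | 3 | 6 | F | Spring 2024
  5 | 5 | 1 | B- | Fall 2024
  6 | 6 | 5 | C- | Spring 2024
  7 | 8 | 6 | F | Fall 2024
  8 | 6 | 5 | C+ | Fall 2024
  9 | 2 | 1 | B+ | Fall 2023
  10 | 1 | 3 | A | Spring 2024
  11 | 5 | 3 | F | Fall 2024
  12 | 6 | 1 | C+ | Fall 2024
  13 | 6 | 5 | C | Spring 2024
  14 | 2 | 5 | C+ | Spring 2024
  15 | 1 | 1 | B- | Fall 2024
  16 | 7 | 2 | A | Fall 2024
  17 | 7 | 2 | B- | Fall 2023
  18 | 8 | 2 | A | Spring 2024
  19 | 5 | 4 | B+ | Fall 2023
SELECT MAX(year) FROM students

Execution result:
3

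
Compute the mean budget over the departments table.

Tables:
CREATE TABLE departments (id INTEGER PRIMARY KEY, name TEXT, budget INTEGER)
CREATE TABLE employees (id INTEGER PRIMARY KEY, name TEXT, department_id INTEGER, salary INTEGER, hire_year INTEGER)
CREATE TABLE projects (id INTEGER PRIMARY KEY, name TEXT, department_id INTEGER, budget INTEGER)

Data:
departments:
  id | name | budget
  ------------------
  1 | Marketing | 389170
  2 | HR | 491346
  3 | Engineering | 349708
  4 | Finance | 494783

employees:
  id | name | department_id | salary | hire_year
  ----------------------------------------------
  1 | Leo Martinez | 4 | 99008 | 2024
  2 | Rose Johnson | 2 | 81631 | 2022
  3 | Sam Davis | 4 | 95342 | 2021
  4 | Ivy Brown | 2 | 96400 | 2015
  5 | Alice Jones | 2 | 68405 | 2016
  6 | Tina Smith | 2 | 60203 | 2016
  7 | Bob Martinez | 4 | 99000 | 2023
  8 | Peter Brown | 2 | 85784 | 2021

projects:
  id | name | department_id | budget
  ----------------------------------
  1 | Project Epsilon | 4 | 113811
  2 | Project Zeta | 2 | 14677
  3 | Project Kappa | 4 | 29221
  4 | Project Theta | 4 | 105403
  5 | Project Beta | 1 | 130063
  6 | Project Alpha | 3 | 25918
SELECT AVG(budget) FROM departments

Execution result:
431251.75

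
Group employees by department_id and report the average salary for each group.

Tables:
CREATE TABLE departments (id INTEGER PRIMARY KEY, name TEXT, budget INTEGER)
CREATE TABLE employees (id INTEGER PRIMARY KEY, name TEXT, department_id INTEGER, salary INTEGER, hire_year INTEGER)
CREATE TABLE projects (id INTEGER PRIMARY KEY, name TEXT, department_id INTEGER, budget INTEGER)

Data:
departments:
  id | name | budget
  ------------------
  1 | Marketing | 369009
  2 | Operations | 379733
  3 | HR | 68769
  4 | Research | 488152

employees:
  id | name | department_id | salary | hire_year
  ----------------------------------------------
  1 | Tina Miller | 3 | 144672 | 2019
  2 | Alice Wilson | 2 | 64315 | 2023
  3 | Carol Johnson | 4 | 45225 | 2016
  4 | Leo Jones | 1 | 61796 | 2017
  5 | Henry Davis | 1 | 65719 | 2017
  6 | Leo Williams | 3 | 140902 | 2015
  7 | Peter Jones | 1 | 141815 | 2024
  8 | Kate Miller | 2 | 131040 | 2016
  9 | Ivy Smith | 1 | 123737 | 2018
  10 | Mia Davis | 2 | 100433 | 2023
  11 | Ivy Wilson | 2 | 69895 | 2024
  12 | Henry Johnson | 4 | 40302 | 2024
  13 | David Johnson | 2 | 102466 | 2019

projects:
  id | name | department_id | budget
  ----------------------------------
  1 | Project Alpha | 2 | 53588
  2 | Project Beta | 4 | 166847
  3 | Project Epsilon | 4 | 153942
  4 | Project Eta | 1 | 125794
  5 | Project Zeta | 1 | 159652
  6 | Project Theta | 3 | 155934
SELECT department_id, AVG(salary) AS avg_salary FROM employees GROUP BY department_id

Execution result:
department_id | avg_salary
1 | 98266.75
2 | 93629.80
3 | 142787.00
4 | 42763.50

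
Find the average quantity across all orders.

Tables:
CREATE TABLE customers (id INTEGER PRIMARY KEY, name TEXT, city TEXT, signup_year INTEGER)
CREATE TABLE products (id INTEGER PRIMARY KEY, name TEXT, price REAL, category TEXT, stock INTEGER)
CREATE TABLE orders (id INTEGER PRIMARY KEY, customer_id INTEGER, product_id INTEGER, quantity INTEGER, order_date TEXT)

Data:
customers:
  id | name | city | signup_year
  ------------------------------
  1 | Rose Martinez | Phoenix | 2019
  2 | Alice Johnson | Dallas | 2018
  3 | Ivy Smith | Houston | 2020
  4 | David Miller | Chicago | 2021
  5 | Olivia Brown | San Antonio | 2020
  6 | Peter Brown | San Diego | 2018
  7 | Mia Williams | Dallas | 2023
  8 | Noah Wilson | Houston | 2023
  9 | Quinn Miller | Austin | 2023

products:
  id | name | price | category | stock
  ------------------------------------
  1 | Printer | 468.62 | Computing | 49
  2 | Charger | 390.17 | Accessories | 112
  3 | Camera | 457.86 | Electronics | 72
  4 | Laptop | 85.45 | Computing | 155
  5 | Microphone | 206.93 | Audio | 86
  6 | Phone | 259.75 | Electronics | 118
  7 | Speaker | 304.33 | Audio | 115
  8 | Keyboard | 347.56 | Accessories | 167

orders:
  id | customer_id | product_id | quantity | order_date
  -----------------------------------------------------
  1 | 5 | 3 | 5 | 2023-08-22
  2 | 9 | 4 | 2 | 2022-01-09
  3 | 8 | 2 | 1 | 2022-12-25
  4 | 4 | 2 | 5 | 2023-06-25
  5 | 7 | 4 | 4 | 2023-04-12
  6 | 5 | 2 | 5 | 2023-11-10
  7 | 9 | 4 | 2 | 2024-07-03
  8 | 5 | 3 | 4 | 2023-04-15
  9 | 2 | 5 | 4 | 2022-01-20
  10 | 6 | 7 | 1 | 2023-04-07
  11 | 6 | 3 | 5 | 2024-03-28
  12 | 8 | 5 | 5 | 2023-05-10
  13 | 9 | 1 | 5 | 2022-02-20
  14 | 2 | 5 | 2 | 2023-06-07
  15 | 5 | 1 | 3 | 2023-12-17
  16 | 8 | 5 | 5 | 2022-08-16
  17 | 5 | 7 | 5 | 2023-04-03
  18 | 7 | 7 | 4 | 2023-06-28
SELECT AVG(quantity) FROM orders

Execution result:
3.72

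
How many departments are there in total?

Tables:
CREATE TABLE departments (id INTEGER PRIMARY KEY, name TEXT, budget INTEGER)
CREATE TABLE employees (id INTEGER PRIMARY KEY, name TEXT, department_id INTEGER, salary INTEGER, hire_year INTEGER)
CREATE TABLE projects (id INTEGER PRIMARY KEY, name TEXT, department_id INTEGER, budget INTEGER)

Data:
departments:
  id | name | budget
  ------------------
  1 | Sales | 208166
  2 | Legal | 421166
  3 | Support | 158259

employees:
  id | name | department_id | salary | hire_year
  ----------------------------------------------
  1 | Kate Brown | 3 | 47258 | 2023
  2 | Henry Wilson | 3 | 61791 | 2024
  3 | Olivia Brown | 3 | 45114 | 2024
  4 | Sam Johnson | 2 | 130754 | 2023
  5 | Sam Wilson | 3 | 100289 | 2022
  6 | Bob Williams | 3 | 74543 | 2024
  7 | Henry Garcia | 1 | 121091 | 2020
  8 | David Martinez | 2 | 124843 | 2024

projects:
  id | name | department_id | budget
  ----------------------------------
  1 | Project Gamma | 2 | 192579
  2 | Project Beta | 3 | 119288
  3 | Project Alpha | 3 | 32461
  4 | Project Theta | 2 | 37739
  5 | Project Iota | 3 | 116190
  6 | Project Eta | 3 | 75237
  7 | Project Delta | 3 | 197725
SELECT COUNT(*) FROM departments

Execution result:
3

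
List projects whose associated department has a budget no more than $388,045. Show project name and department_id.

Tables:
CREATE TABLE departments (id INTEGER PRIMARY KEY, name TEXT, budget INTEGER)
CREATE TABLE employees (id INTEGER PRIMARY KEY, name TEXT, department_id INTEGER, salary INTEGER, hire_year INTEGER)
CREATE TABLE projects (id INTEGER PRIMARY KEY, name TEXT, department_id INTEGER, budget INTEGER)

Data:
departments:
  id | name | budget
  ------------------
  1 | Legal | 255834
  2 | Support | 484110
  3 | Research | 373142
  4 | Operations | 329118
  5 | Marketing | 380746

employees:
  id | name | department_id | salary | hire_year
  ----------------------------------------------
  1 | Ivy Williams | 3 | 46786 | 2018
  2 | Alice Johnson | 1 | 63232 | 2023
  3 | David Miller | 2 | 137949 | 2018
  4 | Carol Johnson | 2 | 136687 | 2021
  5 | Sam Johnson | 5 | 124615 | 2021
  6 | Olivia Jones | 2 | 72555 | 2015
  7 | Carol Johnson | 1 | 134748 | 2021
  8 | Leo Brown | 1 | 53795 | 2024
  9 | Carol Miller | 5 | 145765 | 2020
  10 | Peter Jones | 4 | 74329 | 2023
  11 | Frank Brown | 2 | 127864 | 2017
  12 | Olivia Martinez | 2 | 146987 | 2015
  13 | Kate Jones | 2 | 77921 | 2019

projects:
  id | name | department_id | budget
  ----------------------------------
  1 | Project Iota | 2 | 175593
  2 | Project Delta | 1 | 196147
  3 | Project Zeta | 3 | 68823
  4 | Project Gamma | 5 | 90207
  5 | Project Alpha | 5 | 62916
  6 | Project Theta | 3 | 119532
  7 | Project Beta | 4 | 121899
SELECT name, department_id FROM projects WHERE department_id IN (SELECT id FROM departments WHERE budget <= 388045)

Execution result:
name | department_id
Project Delta | 1
Project Zeta | 3
Project Gamma | 5
Project Alpha | 5
Project Theta | 3
Project Beta | 4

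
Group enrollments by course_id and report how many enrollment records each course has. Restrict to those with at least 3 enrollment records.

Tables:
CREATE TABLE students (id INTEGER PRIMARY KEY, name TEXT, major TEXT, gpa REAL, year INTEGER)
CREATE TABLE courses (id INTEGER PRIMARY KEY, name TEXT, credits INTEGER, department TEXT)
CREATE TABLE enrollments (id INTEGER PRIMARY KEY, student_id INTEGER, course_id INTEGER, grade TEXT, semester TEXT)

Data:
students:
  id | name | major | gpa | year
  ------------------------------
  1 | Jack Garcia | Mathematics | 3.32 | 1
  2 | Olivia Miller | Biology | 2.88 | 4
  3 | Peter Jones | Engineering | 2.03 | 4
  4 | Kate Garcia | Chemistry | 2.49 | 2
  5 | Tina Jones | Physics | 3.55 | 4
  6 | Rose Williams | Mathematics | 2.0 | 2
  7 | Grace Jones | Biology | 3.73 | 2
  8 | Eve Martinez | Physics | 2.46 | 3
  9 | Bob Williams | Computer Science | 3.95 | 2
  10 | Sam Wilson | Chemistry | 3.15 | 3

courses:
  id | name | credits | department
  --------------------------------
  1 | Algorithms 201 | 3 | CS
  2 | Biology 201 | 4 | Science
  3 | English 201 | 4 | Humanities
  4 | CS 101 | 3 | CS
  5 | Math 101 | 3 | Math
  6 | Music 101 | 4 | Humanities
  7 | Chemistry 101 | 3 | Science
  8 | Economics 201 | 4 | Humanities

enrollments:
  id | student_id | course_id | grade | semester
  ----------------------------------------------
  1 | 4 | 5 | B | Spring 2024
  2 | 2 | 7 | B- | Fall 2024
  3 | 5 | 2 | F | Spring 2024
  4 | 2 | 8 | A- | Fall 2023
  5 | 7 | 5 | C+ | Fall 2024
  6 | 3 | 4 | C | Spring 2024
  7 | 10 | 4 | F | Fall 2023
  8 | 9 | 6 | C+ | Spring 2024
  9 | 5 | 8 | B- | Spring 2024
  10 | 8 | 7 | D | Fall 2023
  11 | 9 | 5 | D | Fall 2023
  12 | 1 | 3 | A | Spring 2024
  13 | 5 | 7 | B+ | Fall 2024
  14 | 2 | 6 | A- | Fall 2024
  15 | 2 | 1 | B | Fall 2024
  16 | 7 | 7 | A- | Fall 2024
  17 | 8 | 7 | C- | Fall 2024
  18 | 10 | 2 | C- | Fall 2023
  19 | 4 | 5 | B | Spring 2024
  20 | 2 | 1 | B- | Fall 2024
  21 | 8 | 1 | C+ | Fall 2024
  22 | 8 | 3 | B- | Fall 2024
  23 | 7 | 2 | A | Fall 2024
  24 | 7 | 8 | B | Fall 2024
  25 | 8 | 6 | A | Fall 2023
SELECT course_id, COUNT(*) AS enrollment_count FROM enrollments GROUP BY course_id HAVING COUNT(*) >= 3

Execution result:
course_id | enrollment_count
1 | 3
2 | 3
5 | 4
6 | 3
7 | 5
8 | 3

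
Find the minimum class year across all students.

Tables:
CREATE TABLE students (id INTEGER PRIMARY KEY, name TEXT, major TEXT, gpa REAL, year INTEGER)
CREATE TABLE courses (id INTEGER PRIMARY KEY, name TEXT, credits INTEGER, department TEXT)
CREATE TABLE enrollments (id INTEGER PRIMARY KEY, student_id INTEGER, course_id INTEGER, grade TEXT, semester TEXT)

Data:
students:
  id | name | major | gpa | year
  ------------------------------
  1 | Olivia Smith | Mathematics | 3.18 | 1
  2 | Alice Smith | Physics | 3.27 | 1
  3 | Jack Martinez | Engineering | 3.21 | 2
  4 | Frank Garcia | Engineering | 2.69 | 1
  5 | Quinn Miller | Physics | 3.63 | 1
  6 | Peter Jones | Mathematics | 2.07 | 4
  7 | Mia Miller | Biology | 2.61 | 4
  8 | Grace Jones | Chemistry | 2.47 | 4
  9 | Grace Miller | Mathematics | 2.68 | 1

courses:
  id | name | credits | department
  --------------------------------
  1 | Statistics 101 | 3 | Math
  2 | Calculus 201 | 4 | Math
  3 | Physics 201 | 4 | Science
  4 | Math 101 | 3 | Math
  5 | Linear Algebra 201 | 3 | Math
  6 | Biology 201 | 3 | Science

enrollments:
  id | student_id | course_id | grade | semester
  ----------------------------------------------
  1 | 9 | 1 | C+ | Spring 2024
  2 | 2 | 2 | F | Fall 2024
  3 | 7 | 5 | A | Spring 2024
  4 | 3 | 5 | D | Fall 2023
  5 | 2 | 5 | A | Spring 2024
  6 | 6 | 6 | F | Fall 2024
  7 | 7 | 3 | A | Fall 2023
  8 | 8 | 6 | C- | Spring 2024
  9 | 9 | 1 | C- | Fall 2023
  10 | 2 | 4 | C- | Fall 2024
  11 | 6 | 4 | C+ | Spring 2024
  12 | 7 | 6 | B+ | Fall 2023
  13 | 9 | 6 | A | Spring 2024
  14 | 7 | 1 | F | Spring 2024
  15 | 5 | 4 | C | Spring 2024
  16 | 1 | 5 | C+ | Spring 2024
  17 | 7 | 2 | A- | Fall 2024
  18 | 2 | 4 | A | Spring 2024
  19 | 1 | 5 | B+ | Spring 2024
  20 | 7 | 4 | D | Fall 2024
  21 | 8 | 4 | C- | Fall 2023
SELECT MIN(year) FROM students

Execution result:
1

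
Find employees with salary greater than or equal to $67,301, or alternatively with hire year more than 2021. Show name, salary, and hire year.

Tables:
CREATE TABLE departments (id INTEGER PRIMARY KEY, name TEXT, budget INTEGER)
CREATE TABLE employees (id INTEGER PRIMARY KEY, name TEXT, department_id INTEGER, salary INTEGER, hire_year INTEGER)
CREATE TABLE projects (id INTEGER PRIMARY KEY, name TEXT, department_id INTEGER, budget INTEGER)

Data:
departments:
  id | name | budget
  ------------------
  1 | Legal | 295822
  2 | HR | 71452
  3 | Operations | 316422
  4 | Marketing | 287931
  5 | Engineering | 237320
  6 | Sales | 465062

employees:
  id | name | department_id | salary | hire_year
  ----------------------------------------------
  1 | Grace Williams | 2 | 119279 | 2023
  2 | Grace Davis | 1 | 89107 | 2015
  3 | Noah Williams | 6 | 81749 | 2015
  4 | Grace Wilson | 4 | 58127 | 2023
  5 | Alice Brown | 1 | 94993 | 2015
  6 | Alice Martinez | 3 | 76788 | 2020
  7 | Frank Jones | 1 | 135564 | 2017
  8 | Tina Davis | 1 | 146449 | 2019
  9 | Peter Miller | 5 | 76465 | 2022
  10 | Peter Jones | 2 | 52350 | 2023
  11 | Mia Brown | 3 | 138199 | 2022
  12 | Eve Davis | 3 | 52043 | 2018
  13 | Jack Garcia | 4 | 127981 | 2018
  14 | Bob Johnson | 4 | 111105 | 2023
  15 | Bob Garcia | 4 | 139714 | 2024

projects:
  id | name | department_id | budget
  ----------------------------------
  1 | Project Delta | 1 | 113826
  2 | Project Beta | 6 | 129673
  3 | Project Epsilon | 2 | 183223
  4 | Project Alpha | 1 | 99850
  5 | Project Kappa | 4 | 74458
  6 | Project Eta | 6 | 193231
SELECT name, salary, hire_year FROM employees WHERE salary >= 67301 OR hire_year > 2021

Execution result:
name | salary | hire_year
Grace Williams | 119279 | 2023
Grace Davis | 89107 | 2015
Noah Williams | 81749 | 2015
Grace Wilson | 58127 | 2023
Alice Brown | 94993 | 2015
Alice Martinez | 76788 | 2020
Frank Jones | 135564 | 2017
Tina Davis | 146449 | 2019
Peter Miller | 76465 | 2022
Peter Jones | 52350 | 2023
Mia Brown | 138199 | 2022
Jack Garcia | 127981 | 2018
Bob Johnson | 111105 | 2023
Bob Garcia | 139714 | 2024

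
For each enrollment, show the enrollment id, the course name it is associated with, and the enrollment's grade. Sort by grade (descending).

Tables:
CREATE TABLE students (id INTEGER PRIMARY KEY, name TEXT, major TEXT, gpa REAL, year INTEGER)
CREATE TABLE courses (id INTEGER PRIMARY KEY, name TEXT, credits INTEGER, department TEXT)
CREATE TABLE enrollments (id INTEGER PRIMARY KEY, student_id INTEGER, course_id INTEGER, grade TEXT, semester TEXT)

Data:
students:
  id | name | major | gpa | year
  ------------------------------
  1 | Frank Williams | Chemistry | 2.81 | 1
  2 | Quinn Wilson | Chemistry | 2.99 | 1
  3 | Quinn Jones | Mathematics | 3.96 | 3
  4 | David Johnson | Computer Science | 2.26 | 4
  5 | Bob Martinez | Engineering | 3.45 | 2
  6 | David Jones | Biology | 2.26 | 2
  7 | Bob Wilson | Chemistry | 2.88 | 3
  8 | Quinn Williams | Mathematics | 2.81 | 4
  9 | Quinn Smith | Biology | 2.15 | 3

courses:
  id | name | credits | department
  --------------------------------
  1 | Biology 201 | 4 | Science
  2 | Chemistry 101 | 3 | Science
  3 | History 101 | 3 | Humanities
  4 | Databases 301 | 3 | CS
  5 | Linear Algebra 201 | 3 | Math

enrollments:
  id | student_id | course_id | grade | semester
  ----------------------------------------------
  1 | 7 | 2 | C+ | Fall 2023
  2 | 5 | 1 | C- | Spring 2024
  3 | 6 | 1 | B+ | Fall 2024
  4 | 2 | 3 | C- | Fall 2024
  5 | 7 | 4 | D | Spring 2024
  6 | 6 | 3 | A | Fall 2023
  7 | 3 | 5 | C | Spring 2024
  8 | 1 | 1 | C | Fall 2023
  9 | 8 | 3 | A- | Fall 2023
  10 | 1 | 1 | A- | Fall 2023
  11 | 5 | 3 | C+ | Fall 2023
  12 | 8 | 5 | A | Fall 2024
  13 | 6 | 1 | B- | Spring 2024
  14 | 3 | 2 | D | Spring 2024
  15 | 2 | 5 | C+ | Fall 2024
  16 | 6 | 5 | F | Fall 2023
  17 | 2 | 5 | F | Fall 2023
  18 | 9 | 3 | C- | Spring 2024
SELECT c.id, p.name AS course, c.grade FROM enrollments c JOIN courses p ON c.course_id = p.id ORDER BY c.grade DESC

Execution result:
id | course | grade
16 | Linear Algebra 201 | F
17 | Linear Algebra 201 | F
5 | Databases 301 | D
14 | Chemistry 101 | D
2 | Biology 201 | C-
4 | History 101 | C-
18 | History 101 | C-
1 | Chemistry 101 | C+
11 | History 101 | C+
15 | Linear Algebra 201 | C+
7 | Linear Algebra 201 | C
8 | Biology 201 | C
13 | Biology 201 | B-
3 | Biology 201 | B+
9 | History 101 | A-
10 | Biology 201 | A-
6 | History 101 | A
12 | Linear Algebra 201 | A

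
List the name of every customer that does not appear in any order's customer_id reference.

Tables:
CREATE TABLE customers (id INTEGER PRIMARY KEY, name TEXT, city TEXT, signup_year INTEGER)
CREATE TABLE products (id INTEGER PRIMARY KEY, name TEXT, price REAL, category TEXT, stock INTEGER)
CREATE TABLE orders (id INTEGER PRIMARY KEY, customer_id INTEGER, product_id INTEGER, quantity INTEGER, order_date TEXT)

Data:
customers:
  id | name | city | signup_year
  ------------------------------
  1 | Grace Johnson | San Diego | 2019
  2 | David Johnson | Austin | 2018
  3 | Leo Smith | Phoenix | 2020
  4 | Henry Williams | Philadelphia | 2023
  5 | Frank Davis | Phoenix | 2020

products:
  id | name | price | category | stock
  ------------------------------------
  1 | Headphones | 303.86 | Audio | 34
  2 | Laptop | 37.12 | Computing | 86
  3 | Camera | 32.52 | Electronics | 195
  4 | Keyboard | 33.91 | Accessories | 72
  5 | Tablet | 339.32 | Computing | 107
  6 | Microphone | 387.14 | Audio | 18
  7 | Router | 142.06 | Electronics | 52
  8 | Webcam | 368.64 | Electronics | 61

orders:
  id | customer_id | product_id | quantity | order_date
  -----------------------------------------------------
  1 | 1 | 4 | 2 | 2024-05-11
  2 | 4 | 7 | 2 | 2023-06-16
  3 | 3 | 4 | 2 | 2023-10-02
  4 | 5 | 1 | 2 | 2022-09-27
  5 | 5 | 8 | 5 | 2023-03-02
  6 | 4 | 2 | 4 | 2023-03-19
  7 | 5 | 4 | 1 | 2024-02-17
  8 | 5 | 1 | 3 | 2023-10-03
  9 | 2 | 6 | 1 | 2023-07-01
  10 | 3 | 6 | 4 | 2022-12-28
SELECT p.name FROM customers p LEFT JOIN orders c ON c.customer_id = p.id WHERE c.id IS NULL

Execution result:
(no rows)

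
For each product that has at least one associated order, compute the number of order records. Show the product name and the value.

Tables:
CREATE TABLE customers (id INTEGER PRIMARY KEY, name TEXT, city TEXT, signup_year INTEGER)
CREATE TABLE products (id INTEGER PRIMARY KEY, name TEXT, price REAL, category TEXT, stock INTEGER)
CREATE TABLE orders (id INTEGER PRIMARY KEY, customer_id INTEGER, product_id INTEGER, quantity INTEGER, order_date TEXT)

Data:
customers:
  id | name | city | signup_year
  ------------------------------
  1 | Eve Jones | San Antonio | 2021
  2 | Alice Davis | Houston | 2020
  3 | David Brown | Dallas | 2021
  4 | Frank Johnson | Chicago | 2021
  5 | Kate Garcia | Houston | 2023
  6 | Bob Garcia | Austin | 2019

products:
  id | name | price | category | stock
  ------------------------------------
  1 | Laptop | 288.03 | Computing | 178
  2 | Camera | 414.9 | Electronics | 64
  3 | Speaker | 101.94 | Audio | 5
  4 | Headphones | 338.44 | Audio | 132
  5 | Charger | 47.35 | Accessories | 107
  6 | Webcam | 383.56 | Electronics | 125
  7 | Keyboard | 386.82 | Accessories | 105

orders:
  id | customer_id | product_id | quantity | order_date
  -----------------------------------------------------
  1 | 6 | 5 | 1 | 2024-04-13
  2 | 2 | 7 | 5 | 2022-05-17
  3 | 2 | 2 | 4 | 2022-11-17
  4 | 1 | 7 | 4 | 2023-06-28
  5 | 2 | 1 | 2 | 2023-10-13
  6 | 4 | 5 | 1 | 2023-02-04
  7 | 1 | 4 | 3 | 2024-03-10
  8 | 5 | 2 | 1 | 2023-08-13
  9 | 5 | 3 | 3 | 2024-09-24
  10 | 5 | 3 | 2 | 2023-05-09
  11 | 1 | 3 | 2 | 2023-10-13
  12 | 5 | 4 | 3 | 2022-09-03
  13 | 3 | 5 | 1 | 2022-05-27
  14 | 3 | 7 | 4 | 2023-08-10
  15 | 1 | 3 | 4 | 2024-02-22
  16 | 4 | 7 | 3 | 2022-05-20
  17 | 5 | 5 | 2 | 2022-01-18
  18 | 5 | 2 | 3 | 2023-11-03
SELECT p.name, COUNT(*) AS n FROM orders c JOIN products p ON c.product_id = p.id GROUP BY p.id, p.name

Execution result:
name | n
Laptop | 1
Camera | 3
Speaker | 4
Headphones | 2
Charger | 4
Keyboard | 4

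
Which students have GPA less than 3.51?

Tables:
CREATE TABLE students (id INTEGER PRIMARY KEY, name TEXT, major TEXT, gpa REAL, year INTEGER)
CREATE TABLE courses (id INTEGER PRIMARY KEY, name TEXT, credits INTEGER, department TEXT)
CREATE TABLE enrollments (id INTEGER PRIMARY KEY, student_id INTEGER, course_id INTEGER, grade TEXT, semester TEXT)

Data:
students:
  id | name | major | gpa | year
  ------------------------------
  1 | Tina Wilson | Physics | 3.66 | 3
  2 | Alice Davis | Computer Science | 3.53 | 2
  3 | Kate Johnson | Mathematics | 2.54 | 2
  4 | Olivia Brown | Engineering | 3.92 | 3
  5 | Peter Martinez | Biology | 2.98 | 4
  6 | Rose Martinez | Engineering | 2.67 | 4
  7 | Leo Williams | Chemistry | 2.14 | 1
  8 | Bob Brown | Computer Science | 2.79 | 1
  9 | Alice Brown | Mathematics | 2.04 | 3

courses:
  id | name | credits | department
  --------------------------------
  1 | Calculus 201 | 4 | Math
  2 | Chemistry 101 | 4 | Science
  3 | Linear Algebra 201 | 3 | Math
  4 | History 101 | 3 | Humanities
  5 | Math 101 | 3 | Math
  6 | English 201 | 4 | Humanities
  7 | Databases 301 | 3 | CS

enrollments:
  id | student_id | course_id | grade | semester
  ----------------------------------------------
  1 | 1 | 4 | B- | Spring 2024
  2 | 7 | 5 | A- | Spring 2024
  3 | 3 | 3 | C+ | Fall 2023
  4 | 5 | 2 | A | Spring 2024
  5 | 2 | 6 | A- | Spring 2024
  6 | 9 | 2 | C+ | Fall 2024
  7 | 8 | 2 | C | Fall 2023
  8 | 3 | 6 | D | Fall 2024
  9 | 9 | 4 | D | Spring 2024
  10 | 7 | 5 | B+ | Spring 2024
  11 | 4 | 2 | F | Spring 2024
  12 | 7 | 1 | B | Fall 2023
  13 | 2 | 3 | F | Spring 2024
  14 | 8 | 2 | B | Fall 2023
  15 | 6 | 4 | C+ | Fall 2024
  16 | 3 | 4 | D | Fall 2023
SELECT name, gpa FROM students WHERE gpa < 3.51

Execution result:
name | gpa
Kate Johnson | 2.54
Peter Martinez | 2.98
Rose Martinez | 2.67
Leo Williams | 2.14
Bob Brown | 2.79
Alice Brown | 2.04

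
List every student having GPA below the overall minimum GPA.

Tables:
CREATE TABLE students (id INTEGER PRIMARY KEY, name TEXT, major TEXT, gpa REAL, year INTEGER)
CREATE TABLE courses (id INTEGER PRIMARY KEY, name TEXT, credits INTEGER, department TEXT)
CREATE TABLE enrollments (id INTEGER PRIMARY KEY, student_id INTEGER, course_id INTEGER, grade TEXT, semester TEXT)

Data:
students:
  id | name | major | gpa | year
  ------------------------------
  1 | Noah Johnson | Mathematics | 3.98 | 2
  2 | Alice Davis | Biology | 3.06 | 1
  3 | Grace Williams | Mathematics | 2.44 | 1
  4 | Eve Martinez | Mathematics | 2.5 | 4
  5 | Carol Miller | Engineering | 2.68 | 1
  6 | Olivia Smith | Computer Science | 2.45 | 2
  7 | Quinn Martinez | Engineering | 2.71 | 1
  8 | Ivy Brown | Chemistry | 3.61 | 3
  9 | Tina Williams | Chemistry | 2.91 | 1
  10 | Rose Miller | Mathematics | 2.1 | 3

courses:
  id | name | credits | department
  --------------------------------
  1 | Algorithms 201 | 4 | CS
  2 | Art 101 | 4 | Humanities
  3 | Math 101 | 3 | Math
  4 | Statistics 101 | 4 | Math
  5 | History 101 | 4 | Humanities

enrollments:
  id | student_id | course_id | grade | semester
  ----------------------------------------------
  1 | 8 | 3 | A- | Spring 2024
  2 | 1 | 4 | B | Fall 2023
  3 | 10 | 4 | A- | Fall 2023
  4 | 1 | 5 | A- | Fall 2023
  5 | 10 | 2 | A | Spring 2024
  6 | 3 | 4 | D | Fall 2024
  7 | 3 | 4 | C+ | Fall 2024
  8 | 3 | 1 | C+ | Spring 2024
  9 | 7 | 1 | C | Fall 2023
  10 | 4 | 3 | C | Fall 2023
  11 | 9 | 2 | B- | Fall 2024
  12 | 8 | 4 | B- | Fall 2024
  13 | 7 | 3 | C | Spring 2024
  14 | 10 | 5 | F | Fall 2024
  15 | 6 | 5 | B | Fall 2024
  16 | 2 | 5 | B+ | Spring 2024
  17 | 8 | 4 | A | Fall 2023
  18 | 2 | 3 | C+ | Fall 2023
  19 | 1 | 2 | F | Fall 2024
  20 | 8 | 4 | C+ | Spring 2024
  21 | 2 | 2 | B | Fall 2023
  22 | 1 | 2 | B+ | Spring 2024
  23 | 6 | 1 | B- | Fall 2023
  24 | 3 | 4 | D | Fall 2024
SELECT name, gpa FROM students WHERE gpa < (SELECT MIN(gpa) FROM students)

Execution result:
(no rows)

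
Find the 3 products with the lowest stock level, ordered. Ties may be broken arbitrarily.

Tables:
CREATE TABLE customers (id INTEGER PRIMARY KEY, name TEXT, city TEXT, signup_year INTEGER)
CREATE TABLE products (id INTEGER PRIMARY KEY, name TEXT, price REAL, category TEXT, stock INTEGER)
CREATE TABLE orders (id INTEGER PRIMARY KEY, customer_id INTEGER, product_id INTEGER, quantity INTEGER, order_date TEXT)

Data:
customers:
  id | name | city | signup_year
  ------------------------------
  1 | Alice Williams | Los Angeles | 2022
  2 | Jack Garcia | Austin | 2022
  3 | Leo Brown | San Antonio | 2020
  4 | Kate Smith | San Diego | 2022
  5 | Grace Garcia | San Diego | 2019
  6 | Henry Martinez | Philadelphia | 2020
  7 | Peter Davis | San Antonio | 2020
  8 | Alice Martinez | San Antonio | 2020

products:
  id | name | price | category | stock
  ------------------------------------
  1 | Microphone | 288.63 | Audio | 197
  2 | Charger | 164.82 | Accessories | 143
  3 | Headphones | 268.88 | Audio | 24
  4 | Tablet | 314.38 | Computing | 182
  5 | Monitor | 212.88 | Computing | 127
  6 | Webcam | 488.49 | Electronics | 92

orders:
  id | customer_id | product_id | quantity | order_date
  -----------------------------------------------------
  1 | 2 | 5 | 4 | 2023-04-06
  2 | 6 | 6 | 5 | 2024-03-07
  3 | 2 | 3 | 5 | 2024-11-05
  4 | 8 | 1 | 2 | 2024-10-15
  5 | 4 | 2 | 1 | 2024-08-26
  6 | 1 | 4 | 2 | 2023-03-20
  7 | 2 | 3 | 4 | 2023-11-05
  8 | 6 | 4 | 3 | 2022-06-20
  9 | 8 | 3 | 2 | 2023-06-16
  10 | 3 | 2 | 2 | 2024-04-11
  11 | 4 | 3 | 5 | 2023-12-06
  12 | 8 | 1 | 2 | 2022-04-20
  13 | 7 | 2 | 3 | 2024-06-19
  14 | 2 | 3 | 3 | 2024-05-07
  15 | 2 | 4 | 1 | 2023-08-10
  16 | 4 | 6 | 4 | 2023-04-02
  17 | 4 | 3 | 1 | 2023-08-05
SELECT name, stock FROM products ORDER BY stock ASC LIMIT 3

Execution result:
name | stock
Headphones | 24
Webcam | 92
Monitor | 127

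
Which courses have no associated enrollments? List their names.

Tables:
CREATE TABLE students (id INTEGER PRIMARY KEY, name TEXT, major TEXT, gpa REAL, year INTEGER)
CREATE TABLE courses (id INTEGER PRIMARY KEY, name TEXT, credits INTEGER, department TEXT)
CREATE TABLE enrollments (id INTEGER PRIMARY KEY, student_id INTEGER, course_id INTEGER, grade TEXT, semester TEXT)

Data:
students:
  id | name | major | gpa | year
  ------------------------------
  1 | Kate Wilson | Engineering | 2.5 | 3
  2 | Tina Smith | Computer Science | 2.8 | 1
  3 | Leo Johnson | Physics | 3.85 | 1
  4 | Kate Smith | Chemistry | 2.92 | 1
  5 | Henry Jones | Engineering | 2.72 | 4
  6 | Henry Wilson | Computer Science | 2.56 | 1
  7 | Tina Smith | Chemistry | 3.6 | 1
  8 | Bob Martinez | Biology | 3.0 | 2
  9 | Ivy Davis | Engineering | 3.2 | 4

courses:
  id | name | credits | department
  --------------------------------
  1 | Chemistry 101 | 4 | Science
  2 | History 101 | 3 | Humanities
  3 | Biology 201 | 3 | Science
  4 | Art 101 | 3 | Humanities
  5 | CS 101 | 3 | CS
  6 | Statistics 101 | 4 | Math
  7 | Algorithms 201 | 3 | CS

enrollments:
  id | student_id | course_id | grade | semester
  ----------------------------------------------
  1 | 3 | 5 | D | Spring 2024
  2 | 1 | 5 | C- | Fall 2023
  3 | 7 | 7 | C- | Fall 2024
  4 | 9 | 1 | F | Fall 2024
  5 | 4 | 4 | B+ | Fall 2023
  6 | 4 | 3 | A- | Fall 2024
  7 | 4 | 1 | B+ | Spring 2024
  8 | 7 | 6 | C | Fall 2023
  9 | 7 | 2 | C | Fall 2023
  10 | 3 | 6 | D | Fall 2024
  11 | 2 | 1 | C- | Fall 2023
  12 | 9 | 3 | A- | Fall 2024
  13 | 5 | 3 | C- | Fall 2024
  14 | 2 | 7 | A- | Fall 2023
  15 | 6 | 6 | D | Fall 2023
SELECT p.name FROM courses p LEFT JOIN enrollments c ON c.course_id = p.id WHERE c.id IS NULL

Execution result:
(no rows)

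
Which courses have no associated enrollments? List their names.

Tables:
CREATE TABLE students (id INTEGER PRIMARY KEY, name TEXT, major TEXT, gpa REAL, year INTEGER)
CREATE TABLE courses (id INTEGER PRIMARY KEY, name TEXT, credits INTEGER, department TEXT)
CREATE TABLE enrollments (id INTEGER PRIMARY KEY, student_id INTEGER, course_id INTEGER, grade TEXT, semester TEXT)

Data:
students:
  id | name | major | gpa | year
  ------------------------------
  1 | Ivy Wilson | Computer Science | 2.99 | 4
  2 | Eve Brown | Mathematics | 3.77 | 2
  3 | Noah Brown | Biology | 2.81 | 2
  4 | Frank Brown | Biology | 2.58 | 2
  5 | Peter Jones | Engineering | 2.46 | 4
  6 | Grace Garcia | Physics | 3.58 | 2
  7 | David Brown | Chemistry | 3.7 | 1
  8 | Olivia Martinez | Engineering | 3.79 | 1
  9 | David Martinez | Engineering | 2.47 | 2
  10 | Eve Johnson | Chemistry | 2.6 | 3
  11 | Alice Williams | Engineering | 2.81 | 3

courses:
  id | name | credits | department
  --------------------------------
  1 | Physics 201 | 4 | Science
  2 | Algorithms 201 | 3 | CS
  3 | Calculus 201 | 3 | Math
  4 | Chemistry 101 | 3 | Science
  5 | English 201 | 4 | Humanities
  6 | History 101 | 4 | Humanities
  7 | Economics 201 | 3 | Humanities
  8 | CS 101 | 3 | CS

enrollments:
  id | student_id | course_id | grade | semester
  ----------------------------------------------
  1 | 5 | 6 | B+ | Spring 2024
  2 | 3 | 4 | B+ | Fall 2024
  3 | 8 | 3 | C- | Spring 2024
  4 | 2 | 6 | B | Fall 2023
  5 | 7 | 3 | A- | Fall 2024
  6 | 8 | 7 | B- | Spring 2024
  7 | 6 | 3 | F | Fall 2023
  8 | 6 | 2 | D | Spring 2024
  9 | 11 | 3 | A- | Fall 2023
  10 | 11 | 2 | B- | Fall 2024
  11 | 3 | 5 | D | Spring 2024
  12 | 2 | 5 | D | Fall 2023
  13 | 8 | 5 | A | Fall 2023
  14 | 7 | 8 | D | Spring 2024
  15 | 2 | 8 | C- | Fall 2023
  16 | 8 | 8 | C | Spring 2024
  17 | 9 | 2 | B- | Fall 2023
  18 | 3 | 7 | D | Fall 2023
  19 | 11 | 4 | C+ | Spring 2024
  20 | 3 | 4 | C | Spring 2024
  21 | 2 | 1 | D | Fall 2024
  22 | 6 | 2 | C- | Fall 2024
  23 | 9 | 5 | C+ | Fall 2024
SELECT p.name FROM courses p LEFT JOIN enrollments c ON c.course_id = p.id WHERE c.id IS NULL

Execution result:
(no rows)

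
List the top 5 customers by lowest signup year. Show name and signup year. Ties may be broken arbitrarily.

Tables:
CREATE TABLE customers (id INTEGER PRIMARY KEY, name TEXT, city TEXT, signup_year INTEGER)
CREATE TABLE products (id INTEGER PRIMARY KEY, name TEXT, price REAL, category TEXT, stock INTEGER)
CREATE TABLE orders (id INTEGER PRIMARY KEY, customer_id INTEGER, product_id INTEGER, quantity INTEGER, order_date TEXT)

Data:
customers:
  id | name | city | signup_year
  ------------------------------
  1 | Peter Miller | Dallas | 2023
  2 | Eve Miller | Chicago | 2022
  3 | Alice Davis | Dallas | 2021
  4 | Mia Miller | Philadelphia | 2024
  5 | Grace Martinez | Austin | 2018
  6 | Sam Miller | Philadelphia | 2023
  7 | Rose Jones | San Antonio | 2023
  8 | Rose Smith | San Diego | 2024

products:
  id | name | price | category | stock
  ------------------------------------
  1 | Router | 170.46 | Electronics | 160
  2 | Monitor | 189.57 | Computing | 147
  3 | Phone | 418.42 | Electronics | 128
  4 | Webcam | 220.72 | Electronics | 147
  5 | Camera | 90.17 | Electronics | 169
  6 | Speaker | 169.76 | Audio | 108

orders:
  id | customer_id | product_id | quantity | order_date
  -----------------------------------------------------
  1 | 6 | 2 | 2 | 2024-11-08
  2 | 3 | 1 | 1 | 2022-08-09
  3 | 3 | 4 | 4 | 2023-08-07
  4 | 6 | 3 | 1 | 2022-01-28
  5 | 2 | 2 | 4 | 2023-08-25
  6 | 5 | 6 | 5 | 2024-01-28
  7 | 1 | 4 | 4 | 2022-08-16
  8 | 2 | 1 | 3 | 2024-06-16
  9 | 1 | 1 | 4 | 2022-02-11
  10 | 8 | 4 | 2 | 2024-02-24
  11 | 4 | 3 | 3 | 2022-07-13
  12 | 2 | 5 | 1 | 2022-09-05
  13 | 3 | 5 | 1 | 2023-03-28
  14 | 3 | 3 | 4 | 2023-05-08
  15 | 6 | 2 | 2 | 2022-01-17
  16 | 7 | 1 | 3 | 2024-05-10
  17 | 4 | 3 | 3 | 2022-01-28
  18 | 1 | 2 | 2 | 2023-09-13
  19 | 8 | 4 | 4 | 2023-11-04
SELECT name, signup_year FROM customers ORDER BY signup_year ASC LIMIT 5

Execution result:
name | signup_year
Grace Martinez | 2018
Alice Davis | 2021
Eve Miller | 2022
Peter Miller | 2023
Sam Miller | 2023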